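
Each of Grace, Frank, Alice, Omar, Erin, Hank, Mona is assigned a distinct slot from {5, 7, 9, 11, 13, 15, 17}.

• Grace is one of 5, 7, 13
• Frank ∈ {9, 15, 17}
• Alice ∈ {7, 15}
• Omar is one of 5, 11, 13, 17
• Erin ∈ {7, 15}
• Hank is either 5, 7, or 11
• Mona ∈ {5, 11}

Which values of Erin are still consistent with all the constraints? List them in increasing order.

The 7 variables draw from only 7 values {5, 7, 9, 11, 13, 15, 17}, so each is used; only Frank can be 9, hence Frank = 9.
The 6 still-open variables together cover exactly {5, 7, 11, 13, 15, 17} — 6 values for 6 variables — and 17 appears only in Omar's list, so Omar = 17.
The 5 still-open variables draw from only 5 values {5, 7, 11, 13, 15}, so each is used; only Grace can be 13, hence Grace = 13.
Alice and Erin between them cover only {7, 15} — a naked pair. Remove those values from Hank.
No further eliminations apply; Erin can still be any of 7, 15.

7, 15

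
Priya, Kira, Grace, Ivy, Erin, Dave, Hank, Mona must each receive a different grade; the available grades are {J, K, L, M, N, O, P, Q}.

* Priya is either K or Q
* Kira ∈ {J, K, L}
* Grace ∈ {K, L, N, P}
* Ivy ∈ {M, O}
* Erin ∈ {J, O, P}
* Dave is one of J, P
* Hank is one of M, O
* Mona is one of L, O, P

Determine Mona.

L

The 8 variables together cover exactly {J, K, L, M, N, O, P, Q} — 8 values for 8 variables — and N appears only in Grace's list, so Grace = N.
The 7 still-open variables draw from only 7 values {J, K, L, M, O, P, Q}, so each is used; only Priya can be Q, hence Priya = Q.
The 6 still-open variables draw from only 6 values {J, K, L, M, O, P}, so each is used; only Kira can be K, hence Kira = K.
The 5 still-open variables draw from only 5 values {J, L, M, O, P}, so each is used; only Mona can be L, hence Mona = L.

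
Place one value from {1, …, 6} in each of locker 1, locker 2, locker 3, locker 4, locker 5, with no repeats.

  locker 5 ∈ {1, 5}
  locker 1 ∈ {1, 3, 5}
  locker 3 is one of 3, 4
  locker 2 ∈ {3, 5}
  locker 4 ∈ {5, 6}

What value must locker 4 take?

The 5 variables draw from only 5 values {1, 3, 4, 5, 6}, so each is used; only locker 3 can be 4, hence locker 3 = 4.
The 4 still-open variables together cover exactly {1, 3, 5, 6} — 4 values for 4 variables — and 6 appears only in locker 4's list, so locker 4 = 6.

6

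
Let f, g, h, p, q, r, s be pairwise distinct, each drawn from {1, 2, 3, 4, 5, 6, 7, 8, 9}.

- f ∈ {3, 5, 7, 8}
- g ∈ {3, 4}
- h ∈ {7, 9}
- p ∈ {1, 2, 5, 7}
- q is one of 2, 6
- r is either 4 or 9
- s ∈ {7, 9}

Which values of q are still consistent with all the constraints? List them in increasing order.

2, 6

h and s share exactly the 2 values {7, 9}; by pigeonhole those values go to them, so strike 7, 9 from f, p, r.
r must be 4 (only option left). Eliminate 4 elsewhere: g.
g's domain is down to {3}, so g = 3. Strike 3 from f.
No further eliminations apply; q can still be any of 2, 6.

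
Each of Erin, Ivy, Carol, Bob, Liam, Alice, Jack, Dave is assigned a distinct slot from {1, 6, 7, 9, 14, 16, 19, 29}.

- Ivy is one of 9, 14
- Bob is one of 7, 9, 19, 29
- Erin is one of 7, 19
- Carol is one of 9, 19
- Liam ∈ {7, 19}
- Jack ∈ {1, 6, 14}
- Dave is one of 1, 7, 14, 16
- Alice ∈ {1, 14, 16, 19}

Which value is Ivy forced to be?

14

The 8 variables draw from only 8 values {1, 6, 7, 9, 14, 16, 19, 29}, so each is used; only Jack can be 6, hence Jack = 6.
The 7 still-open variables together cover exactly {1, 7, 9, 14, 16, 19, 29} — 7 values for 7 variables — and 29 appears only in Bob's list, so Bob = 29.
Erin and Liam share exactly the 2 values {7, 19}; by pigeonhole those values go to them, so strike 7, 19 from Carol, Alice, Dave.
Carol's domain is down to {9}, so Carol = 9. So Ivy can't be 9.
So Ivy = 14.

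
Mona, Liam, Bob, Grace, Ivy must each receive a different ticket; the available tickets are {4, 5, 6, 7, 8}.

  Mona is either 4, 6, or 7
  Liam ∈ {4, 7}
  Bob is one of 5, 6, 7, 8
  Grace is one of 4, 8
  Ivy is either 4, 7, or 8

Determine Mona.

6

The 5 variables draw from only 5 values {4, 5, 6, 7, 8}, so each is used; only Bob can be 5, hence Bob = 5.
The 4 still-open variables draw from only 4 values {4, 6, 7, 8}, so each is used; only Mona can be 6, hence Mona = 6.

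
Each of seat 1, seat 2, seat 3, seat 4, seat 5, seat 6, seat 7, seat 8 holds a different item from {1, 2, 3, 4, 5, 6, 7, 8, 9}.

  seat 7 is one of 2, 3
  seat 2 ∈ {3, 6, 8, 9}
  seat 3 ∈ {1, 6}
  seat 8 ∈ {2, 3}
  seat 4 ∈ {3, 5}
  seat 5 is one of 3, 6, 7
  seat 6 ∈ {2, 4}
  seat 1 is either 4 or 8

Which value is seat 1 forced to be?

seat 7 and seat 8 share exactly the 2 values {2, 3}; by pigeonhole those values go to them, so strike 2, 3 from seat 2, seat 4, seat 5, seat 6.
seat 4 has just one choice, so seat 4 = 5.
seat 6's domain is down to {4}, so seat 6 = 4. Eliminate 4 elsewhere: seat 1.
So seat 1 = 8.

8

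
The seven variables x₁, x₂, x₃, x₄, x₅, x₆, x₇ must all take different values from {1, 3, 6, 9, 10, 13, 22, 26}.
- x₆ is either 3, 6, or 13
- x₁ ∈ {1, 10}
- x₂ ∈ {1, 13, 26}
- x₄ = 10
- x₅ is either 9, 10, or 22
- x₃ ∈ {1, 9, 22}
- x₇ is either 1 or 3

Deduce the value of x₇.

3

x₄ has just one choice, so x₄ = 10. Strike 10 from x₁, x₅.
x₁ has just one choice, so x₁ = 1. Eliminate 1 elsewhere: x₂, x₃, x₇.
So x₇ = 3.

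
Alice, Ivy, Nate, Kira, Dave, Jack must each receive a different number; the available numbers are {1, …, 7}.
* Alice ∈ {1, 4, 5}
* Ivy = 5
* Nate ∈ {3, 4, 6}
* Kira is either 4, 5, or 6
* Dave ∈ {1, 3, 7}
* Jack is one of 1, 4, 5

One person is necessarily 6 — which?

Kira

Ivy must be 5 (only option left). Remove 5 from Alice, Kira, Jack.
The 5 still-open variables draw from only 5 values {1, 3, 4, 6, 7}, so each is used; only Dave can be 7, hence Dave = 7.
The 4 still-open variables together cover exactly {1, 3, 4, 6} — 4 values for 4 variables — and 3 appears only in Nate's list, so Nate = 3.
Among the 3 still-open variables, 6 fits only Kira (and all 3 values in {1, 4, 6} must be used), so Kira = 6.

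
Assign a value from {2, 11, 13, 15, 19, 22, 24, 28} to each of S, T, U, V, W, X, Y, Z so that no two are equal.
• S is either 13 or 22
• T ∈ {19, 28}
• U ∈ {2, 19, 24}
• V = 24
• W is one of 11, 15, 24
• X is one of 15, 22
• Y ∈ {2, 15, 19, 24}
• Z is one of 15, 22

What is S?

13

V's domain is down to {24}, so V = 24. Strike 24 from U, W, Y.
The 7 still-open variables together cover exactly {2, 11, 13, 15, 19, 22, 28} — 7 values for 7 variables — and 11 appears only in W's list, so W = 11.
The 6 still-open variables together cover exactly {2, 13, 15, 19, 22, 28} — 6 values for 6 variables — and 13 appears only in S's list, so S = 13.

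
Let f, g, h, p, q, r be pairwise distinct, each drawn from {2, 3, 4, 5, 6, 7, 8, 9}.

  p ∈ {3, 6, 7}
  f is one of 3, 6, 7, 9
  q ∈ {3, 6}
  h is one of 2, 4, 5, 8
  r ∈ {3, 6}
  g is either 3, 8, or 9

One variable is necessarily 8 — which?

The 2 variables q and r are confined to {3, 6}, which locks those values in; drop them from f, g, p.
p must be 7 (only option left). So f can't be 7.
f must be 9 (only option left). So g can't be 9.
So 8 goes to g.

g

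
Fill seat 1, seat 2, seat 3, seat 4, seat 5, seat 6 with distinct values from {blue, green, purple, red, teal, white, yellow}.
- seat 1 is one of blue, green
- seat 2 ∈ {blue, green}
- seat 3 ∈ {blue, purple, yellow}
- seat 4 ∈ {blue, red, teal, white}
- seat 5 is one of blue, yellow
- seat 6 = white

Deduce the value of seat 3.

purple

seat 6 must be white (only option left). Eliminate white elsewhere: seat 4.
The 2 variables seat 1 and seat 2 are confined to {blue, green}, which locks those values in; drop them from seat 3, seat 4, seat 5.
That leaves seat 5 = yellow. Remove yellow from seat 3.
So seat 3 = purple.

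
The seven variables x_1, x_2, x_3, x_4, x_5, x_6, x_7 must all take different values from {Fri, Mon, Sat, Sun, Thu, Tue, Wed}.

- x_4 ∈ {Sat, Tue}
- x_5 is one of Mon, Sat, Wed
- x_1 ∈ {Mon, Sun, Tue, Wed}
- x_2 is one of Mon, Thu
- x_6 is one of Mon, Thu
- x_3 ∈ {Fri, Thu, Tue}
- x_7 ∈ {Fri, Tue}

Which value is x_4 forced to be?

Among the 7 variables, Sun fits only x_1 (and all 7 values in {Fri, Mon, Sat, Sun, Thu, Tue, Wed} must be used), so x_1 = Sun.
The 6 still-open variables draw from only 6 values {Fri, Mon, Sat, Thu, Tue, Wed}, so each is used; only x_5 can be Wed, hence x_5 = Wed.
The 5 still-open variables draw from only 5 values {Fri, Mon, Sat, Thu, Tue}, so each is used; only x_4 can be Sat, hence x_4 = Sat.

Sat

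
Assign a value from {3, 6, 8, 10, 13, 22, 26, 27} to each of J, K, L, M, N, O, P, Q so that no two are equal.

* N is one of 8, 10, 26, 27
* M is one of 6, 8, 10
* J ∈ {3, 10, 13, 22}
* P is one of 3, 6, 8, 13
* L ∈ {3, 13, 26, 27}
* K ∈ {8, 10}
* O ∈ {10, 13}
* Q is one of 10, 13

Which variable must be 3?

Among the 8 variables, 22 fits only J (and all 8 values in {3, 6, 8, 10, 13, 22, 26, 27} must be used), so J = 22.
O and Q between them cover only {10, 13} — a naked pair. Remove those values from K, L, M, N, P.
That leaves K = 8. Eliminate 8 elsewhere: M, N, P.
M has just one choice, so M = 6. So P can't be 6.
So 3 goes to P.

P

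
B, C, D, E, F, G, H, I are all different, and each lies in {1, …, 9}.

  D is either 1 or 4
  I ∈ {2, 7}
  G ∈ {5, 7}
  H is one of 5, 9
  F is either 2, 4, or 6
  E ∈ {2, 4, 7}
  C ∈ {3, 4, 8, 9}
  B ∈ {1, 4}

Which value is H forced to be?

B and D share exactly the 2 values {1, 4}; by pigeonhole those values go to them, so strike 1, 4 from C, E, F.
E and I share exactly the 2 values {2, 7}; by pigeonhole those values go to them, so strike 2, 7 from F, G.
That leaves F = 6.
G must be 5 (only option left). Strike 5 from H.
So H = 9.

9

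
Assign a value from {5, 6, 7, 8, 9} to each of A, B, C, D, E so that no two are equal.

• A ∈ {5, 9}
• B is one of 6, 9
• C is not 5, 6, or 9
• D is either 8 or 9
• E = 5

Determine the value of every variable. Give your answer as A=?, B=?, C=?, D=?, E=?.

A=9, B=6, C=7, D=8, E=5

E has just one choice, so E = 5. So A can't be 5.
A has just one choice, so A = 9. Strike 9 from B, D.
That leaves B = 6.
D has just one choice, so D = 8. So C can't be 8.
That leaves C = 7.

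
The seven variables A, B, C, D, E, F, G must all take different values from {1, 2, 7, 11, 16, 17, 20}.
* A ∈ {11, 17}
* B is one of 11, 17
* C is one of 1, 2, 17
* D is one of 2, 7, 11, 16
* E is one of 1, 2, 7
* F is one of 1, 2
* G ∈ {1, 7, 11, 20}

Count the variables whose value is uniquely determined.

The 7 variables draw from only 7 values {1, 2, 7, 11, 16, 17, 20}, so each is used; only D can be 16, hence D = 16.
The 6 still-open variables draw from only 6 values {1, 2, 7, 11, 17, 20}, so each is used; only G can be 20, hence G = 20.
Among the 5 still-open variables, 7 fits only E (and all 5 values in {1, 2, 7, 11, 17} must be used), so E = 7.
A and B between them cover only {11, 17} — a naked pair. Remove those values from C.
Determined: D=16, E=7, G=20. The other variables each still have more than one consistent value. That makes 3.

3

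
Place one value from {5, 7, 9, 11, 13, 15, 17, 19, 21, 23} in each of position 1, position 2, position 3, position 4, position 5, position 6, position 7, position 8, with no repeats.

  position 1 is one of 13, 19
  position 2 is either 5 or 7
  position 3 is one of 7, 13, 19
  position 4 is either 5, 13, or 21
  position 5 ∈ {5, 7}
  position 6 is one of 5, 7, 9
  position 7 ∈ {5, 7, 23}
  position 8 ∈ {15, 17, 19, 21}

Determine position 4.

position 2 and position 5 between them cover only {5, 7} — a naked pair. Remove those values from position 3, position 4, position 6, position 7.
position 6 must be 9 (only option left).
position 7 must be 23 (only option left).
position 1 and position 3 between them cover only {13, 19} — a naked pair. Remove those values from position 4, position 8.
So position 4 = 21.

21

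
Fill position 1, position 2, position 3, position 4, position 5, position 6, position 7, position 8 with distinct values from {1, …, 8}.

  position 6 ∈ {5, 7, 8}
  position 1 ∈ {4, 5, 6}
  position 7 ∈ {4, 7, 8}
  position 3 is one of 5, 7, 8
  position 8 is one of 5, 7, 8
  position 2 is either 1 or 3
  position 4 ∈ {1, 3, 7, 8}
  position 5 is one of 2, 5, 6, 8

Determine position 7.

Among the 8 variables, 2 fits only position 5 (and all 8 values in {1, 2, 3, 4, 5, 6, 7, 8} must be used), so position 5 = 2.
The 7 still-open variables draw from only 7 values {1, 3, 4, 5, 6, 7, 8}, so each is used; only position 1 can be 6, hence position 1 = 6.
Among the 6 still-open variables, 4 fits only position 7 (and all 6 values in {1, 3, 4, 5, 7, 8} must be used), so position 7 = 4.

4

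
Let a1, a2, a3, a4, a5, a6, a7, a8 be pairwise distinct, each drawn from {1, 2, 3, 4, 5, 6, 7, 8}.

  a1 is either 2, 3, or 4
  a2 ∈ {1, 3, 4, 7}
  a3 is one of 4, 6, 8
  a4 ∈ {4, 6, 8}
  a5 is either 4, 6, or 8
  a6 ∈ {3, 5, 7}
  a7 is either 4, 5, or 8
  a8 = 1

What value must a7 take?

5

a8's domain is down to {1}, so a8 = 1. So a2 can't be 1.
The 7 still-open variables together cover exactly {2, 3, 4, 5, 6, 7, 8} — 7 values for 7 variables — and 2 appears only in a1's list, so a1 = 2.
The 3 variables a3, a4, a5 are confined to {4, 6, 8}, which locks those values in; drop them from a2, a7.
So a7 = 5.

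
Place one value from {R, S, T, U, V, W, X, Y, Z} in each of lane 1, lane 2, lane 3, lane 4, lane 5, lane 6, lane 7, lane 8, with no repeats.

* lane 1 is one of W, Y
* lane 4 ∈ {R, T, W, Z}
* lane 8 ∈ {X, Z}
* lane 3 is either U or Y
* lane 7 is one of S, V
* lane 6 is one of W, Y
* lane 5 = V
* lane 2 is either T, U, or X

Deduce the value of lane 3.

U

lane 5 must be V (only option left). Remove V from lane 7.
lane 7's domain is down to {S}, so lane 7 = S.
The 2 variables lane 1 and lane 6 are confined to {W, Y}, which locks those values in; drop them from lane 3, lane 4.
So lane 3 = U.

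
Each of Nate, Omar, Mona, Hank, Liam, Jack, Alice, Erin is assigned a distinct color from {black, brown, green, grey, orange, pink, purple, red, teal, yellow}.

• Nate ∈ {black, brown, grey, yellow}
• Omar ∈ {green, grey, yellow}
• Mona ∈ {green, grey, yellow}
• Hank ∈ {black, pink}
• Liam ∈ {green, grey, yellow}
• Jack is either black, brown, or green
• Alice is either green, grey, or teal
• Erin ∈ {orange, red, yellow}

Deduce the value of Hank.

The 3 variables Omar, Mona, Liam are confined to {green, grey, yellow}, which locks those values in; drop them from Nate, Jack, Alice, Erin.
Alice must be teal (only option left).
Nate and Jack between them cover only {black, brown} — a naked pair. Remove those values from Hank.
So Hank = pink.

pink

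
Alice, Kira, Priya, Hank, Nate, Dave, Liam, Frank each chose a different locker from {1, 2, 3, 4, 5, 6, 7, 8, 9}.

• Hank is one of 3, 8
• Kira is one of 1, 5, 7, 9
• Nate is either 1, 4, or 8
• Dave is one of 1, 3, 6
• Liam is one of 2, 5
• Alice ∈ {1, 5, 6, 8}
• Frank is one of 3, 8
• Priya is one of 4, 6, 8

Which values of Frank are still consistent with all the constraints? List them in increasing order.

The 2 variables Hank and Frank are confined to {3, 8}, which locks those values in; drop them from Alice, Priya, Nate, Dave.
Priya, Nate, Dave share exactly the 3 values {1, 4, 6}; by pigeonhole those values go to them, so strike 1, 4, 6 from Alice, Kira.
Alice's domain is down to {5}, so Alice = 5. Remove 5 from Kira, Liam.
Liam's domain is down to {2}, so Liam = 2.
No further eliminations apply; Frank can still be any of 3, 8.

3, 8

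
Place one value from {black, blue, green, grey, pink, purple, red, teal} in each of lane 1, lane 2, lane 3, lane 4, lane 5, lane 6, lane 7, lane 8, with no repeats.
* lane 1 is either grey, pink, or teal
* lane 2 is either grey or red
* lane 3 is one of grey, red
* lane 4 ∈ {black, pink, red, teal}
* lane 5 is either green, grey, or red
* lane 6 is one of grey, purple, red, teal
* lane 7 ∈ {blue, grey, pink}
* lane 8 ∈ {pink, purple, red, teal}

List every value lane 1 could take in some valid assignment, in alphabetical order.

pink, teal

The 8 variables together cover exactly {black, blue, green, grey, pink, purple, red, teal} — 8 values for 8 variables — and black appears only in lane 4's list, so lane 4 = black.
The 7 still-open variables together cover exactly {blue, green, grey, pink, purple, red, teal} — 7 values for 7 variables — and blue appears only in lane 7's list, so lane 7 = blue.
The 6 still-open variables draw from only 6 values {green, grey, pink, purple, red, teal}, so each is used; only lane 5 can be green, hence lane 5 = green.
lane 2 and lane 3 between them cover only {grey, red} — a naked pair. Remove those values from lane 1, lane 6, lane 8.
No further eliminations apply; lane 1 can still be any of pink, teal.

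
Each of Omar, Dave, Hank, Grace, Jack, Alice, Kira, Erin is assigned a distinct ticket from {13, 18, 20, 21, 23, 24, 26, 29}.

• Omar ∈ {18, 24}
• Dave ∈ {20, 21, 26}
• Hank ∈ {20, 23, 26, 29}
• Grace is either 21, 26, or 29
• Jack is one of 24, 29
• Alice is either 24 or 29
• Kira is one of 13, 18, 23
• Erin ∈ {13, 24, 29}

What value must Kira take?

23

The 2 variables Jack and Alice are confined to {24, 29}, which locks those values in; drop them from Omar, Hank, Grace, Erin.
That leaves Omar = 18. So Kira can't be 18.
That leaves Erin = 13. Strike 13 from Kira.
So Kira = 23.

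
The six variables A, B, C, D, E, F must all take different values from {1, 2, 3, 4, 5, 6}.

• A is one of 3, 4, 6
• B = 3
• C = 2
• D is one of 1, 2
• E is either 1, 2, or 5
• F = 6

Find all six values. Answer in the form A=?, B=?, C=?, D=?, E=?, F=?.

B's domain is down to {3}, so B = 3. Strike 3 from A.
C's domain is down to {2}, so C = 2. So D, E can't be 2.
D must be 1 (only option left). Eliminate 1 elsewhere: E.
E's domain is down to {5}, so E = 5.
F must be 6 (only option left). Remove 6 from A.
A's domain is down to {4}, so A = 4.

A=4, B=3, C=2, D=1, E=5, F=6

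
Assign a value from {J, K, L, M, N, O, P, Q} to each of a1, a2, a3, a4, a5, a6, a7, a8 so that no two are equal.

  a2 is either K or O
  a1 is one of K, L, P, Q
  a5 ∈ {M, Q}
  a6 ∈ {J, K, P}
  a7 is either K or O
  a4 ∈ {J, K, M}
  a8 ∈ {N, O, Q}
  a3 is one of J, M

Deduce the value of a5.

The 8 variables together cover exactly {J, K, L, M, N, O, P, Q} — 8 values for 8 variables — and L appears only in a1's list, so a1 = L.
The 7 still-open variables draw from only 7 values {J, K, M, N, O, P, Q}, so each is used; only a8 can be N, hence a8 = N.
The 6 still-open variables draw from only 6 values {J, K, M, O, P, Q}, so each is used; only a6 can be P, hence a6 = P.
The 5 still-open variables together cover exactly {J, K, M, O, Q} — 5 values for 5 variables — and Q appears only in a5's list, so a5 = Q.

Q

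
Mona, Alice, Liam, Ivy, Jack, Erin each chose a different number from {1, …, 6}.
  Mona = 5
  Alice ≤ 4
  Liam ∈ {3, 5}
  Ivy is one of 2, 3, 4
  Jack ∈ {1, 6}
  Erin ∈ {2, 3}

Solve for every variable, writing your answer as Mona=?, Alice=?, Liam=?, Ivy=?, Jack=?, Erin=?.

Mona=5, Alice=1, Liam=3, Ivy=4, Jack=6, Erin=2

Mona has just one choice, so Mona = 5. Remove 5 from Liam.
That leaves Liam = 3. Eliminate 3 elsewhere: Alice, Ivy, Erin.
Erin's domain is down to {2}, so Erin = 2. Strike 2 from Alice, Ivy.
Ivy has just one choice, so Ivy = 4. Strike 4 from Alice.
That leaves Alice = 1. So Jack can't be 1.
Jack must be 6 (only option left).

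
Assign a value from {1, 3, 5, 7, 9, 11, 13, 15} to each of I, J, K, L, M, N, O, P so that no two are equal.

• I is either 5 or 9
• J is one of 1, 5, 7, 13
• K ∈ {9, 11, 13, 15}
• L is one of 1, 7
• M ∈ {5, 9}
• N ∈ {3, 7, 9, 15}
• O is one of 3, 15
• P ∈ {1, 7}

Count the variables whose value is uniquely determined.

2

The 8 variables together cover exactly {1, 3, 5, 7, 9, 11, 13, 15} — 8 values for 8 variables — and 11 appears only in K's list, so K = 11.
The 7 still-open variables together cover exactly {1, 3, 5, 7, 9, 13, 15} — 7 values for 7 variables — and 13 appears only in J's list, so J = 13.
I and M share exactly the 2 values {5, 9}; by pigeonhole those values go to them, so strike 5, 9 from N.
L and P between them cover only {1, 7} — a naked pair. Remove those values from N.
Determined: J=13, K=11. The other variables each still have more than one consistent value. That makes 2.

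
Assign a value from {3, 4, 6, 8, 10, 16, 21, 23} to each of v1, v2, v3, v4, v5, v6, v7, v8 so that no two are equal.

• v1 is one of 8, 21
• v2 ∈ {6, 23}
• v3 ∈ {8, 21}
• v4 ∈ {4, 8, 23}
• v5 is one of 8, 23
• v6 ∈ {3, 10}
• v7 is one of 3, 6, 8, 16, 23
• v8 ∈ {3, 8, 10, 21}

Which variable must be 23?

v5

Among the 8 variables, 4 fits only v4 (and all 8 values in {3, 4, 6, 8, 10, 16, 21, 23} must be used), so v4 = 4.
The 7 still-open variables draw from only 7 values {3, 6, 8, 10, 16, 21, 23}, so each is used; only v7 can be 16, hence v7 = 16.
The 6 still-open variables together cover exactly {3, 6, 8, 10, 21, 23} — 6 values for 6 variables — and 6 appears only in v2's list, so v2 = 6.
Among the 5 still-open variables, 23 fits only v5 (and all 5 values in {3, 8, 10, 21, 23} must be used), so v5 = 23.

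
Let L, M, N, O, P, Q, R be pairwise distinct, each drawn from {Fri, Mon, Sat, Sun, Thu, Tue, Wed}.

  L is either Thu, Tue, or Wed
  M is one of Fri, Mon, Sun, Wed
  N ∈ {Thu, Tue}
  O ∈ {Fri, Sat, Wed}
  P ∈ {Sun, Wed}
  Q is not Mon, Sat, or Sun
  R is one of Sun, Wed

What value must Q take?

Fri

The 7 variables draw from only 7 values {Fri, Mon, Sat, Sun, Thu, Tue, Wed}, so each is used; only M can be Mon, hence M = Mon.
The 6 still-open variables together cover exactly {Fri, Sat, Sun, Thu, Tue, Wed} — 6 values for 6 variables — and Sat appears only in O's list, so O = Sat.
The 5 still-open variables draw from only 5 values {Fri, Sun, Thu, Tue, Wed}, so each is used; only Q can be Fri, hence Q = Fri.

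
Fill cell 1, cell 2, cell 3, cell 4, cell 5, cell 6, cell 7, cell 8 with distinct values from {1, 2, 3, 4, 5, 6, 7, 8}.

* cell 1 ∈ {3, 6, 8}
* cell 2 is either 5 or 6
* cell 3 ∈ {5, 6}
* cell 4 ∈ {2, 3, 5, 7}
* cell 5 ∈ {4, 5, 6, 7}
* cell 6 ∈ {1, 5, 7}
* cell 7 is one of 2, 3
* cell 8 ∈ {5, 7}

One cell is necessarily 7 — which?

The 8 variables draw from only 8 values {1, 2, 3, 4, 5, 6, 7, 8}, so each is used; only cell 6 can be 1, hence cell 6 = 1.
Among the 7 still-open variables, 4 fits only cell 5 (and all 7 values in {2, 3, 4, 5, 6, 7, 8} must be used), so cell 5 = 4.
The 6 still-open variables draw from only 6 values {2, 3, 5, 6, 7, 8}, so each is used; only cell 1 can be 8, hence cell 1 = 8.
cell 2 and cell 3 share exactly the 2 values {5, 6}; by pigeonhole those values go to them, so strike 5, 6 from cell 4, cell 8.
So 7 goes to cell 8.

cell 8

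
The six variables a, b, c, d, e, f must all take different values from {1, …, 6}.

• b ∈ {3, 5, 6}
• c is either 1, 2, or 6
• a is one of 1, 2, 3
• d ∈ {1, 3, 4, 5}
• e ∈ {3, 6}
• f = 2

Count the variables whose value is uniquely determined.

3

f's domain is down to {2}, so f = 2. Remove 2 from a, c.
The 5 still-open variables together cover exactly {1, 3, 4, 5, 6} — 5 values for 5 variables — and 4 appears only in d's list, so d = 4.
The 4 still-open variables draw from only 4 values {1, 3, 5, 6}, so each is used; only b can be 5, hence b = 5.
Determined: b=5, d=4, f=2. The other variables each still have more than one consistent value. That makes 3.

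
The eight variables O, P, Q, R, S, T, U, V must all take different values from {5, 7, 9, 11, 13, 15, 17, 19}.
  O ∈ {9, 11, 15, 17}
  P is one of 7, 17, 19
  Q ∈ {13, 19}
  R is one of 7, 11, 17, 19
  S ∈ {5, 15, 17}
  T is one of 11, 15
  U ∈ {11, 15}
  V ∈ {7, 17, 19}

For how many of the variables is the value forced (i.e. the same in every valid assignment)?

The 8 variables together cover exactly {5, 7, 9, 11, 13, 15, 17, 19} — 8 values for 8 variables — and 5 appears only in S's list, so S = 5.
The 7 still-open variables draw from only 7 values {7, 9, 11, 13, 15, 17, 19}, so each is used; only O can be 9, hence O = 9.
The 6 still-open variables together cover exactly {7, 11, 13, 15, 17, 19} — 6 values for 6 variables — and 13 appears only in Q's list, so Q = 13.
The 2 variables T and U are confined to {11, 15}, which locks those values in; drop them from R.
Determined: O=9, Q=13, S=5. The other variables each still have more than one consistent value. That makes 3.

3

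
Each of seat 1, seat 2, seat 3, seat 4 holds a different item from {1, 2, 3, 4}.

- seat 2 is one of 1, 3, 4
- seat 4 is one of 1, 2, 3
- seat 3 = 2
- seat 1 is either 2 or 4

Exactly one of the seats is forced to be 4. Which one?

seat 1

seat 3's domain is down to {2}, so seat 3 = 2. Remove 2 from seat 1, seat 4.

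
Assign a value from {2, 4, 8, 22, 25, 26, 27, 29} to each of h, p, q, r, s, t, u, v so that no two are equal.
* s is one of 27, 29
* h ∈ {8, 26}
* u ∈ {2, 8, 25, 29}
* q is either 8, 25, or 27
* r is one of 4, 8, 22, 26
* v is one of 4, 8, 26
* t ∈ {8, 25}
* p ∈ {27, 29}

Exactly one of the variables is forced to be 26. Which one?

h

The 8 variables draw from only 8 values {2, 4, 8, 22, 25, 26, 27, 29}, so each is used; only u can be 2, hence u = 2.
Among the 7 still-open variables, 22 fits only r (and all 7 values in {4, 8, 22, 25, 26, 27, 29} must be used), so r = 22.
The 6 still-open variables together cover exactly {4, 8, 25, 26, 27, 29} — 6 values for 6 variables — and 4 appears only in v's list, so v = 4.
Among the 5 still-open variables, 26 fits only h (and all 5 values in {8, 25, 26, 27, 29} must be used), so h = 26.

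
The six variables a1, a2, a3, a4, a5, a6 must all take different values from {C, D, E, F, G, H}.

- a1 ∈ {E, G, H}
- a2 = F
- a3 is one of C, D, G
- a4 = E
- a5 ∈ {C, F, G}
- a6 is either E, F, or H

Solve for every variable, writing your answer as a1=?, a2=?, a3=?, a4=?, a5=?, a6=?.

a2's domain is down to {F}, so a2 = F. Eliminate F elsewhere: a5, a6.
a4 must be E (only option left). Strike E from a1, a6.
That leaves a6 = H. Strike H from a1.
a1 must be G (only option left). So a3, a5 can't be G.
a5's domain is down to {C}, so a5 = C. So a3 can't be C.
That leaves a3 = D.

a1=G, a2=F, a3=D, a4=E, a5=C, a6=H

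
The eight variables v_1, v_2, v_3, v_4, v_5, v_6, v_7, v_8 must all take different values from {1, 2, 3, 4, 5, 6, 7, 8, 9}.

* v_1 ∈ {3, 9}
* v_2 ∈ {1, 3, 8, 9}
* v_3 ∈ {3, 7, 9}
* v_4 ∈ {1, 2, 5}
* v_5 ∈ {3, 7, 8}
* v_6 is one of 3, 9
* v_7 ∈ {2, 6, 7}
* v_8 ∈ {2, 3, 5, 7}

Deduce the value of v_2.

The 8 variables draw from only 8 values {1, 2, 3, 5, 6, 7, 8, 9}, so each is used; only v_7 can be 6, hence v_7 = 6.
v_1 and v_6 between them cover only {3, 9} — a naked pair. Remove those values from v_2, v_3, v_5, v_8.
v_3 must be 7 (only option left). Remove 7 from v_5, v_8.
v_5's domain is down to {8}, so v_5 = 8. So v_2 can't be 8.
So v_2 = 1.

1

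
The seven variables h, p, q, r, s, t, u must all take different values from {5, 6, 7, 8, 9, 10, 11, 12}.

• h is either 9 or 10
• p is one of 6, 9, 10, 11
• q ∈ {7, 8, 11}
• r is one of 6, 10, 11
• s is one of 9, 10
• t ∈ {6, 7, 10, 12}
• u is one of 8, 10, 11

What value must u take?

8

The 7 variables together cover exactly {6, 7, 8, 9, 10, 11, 12} — 7 values for 7 variables — and 12 appears only in t's list, so t = 12.
The 6 still-open variables draw from only 6 values {6, 7, 8, 9, 10, 11}, so each is used; only q can be 7, hence q = 7.
Among the 5 still-open variables, 8 fits only u (and all 5 values in {6, 8, 9, 10, 11} must be used), so u = 8.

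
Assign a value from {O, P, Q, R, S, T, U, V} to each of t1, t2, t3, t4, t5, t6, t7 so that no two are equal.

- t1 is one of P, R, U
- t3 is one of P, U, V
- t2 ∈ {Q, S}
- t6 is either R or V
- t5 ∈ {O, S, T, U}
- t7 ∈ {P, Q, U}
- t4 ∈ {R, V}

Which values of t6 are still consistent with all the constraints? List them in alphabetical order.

R, V

t4 and t6 between them cover only {R, V} — a naked pair. Remove those values from t1, t3.
The 2 variables t1 and t3 are confined to {P, U}, which locks those values in; drop them from t5, t7.
t7 has just one choice, so t7 = Q. Strike Q from t2.
That leaves t2 = S. Strike S from t5.
No further eliminations apply; t6 can still be any of R, V.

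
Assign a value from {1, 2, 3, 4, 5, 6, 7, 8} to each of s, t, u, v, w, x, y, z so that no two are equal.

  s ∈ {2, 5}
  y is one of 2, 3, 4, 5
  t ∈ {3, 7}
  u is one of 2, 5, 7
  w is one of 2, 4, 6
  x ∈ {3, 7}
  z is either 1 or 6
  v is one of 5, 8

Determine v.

8

The 8 variables draw from only 8 values {1, 2, 3, 4, 5, 6, 7, 8}, so each is used; only z can be 1, hence z = 1.
Among the 7 still-open variables, 6 fits only w (and all 7 values in {2, 3, 4, 5, 6, 7, 8} must be used), so w = 6.
Among the 6 still-open variables, 4 fits only y (and all 6 values in {2, 3, 4, 5, 7, 8} must be used), so y = 4.
Among the 5 still-open variables, 8 fits only v (and all 5 values in {2, 3, 5, 7, 8} must be used), so v = 8.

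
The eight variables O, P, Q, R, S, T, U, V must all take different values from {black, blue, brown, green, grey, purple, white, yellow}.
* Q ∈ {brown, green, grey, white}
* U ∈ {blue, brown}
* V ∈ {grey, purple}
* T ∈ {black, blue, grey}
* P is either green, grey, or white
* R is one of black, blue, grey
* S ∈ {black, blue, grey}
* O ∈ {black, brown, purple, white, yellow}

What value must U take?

Among the 8 variables, yellow fits only O (and all 8 values in {black, blue, brown, green, grey, purple, white, yellow} must be used), so O = yellow.
The 7 still-open variables together cover exactly {black, blue, brown, green, grey, purple, white} — 7 values for 7 variables — and purple appears only in V's list, so V = purple.
R, S, T share exactly the 3 values {black, blue, grey}; by pigeonhole those values go to them, so strike black, blue, grey from P, Q, U.
So U = brown.

brown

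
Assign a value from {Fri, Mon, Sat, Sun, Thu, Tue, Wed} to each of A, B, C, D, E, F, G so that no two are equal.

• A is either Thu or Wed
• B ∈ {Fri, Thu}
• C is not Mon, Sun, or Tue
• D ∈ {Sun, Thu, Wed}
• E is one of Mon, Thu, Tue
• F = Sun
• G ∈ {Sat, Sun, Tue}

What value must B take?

Fri

F has just one choice, so F = Sun. Eliminate Sun elsewhere: D, G.
Among the 6 still-open variables, Mon fits only E (and all 6 values in {Fri, Mon, Sat, Thu, Tue, Wed} must be used), so E = Mon.
The 5 still-open variables draw from only 5 values {Fri, Sat, Thu, Tue, Wed}, so each is used; only G can be Tue, hence G = Tue.
Among the 4 still-open variables, Sat fits only C (and all 4 values in {Fri, Sat, Thu, Wed} must be used), so C = Sat.
The 3 still-open variables draw from only 3 values {Fri, Thu, Wed}, so each is used; only B can be Fri, hence B = Fri.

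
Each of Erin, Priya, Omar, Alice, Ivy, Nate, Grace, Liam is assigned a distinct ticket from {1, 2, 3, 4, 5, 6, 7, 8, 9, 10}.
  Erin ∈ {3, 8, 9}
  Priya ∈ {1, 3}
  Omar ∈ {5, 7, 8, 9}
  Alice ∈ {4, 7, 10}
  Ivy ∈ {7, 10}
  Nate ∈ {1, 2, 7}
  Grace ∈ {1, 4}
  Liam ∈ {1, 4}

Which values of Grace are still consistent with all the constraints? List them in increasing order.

1, 4

The 2 variables Grace and Liam are confined to {1, 4}, which locks those values in; drop them from Priya, Alice, Nate.
Priya has just one choice, so Priya = 3. Strike 3 from Erin.
The 2 variables Alice and Ivy are confined to {7, 10}, which locks those values in; drop them from Omar, Nate.
Nate has just one choice, so Nate = 2.
No further eliminations apply; Grace can still be any of 1, 4.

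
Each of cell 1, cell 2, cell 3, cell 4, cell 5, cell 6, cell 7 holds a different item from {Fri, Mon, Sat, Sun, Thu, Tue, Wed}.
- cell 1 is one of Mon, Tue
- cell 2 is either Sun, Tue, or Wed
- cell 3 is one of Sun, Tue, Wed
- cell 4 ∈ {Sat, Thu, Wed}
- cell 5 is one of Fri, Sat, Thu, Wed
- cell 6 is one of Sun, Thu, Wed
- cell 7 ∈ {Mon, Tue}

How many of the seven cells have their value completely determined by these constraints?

The 7 variables together cover exactly {Fri, Mon, Sat, Sun, Thu, Tue, Wed} — 7 values for 7 variables — and Fri appears only in cell 5's list, so cell 5 = Fri.
Among the 6 still-open variables, Sat fits only cell 4 (and all 6 values in {Mon, Sat, Sun, Thu, Tue, Wed} must be used), so cell 4 = Sat.
The 5 still-open variables draw from only 5 values {Mon, Sun, Thu, Tue, Wed}, so each is used; only cell 6 can be Thu, hence cell 6 = Thu.
The 2 variables cell 1 and cell 7 are confined to {Mon, Tue}, which locks those values in; drop them from cell 2, cell 3.
Determined: cell 4=Sat, cell 5=Fri, cell 6=Thu. The other cells each still have more than one consistent value. That makes 3.

3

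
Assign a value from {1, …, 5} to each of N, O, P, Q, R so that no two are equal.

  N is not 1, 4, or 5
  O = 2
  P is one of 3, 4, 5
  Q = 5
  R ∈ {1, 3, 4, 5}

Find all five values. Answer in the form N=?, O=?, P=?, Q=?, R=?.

N=3, O=2, P=4, Q=5, R=1

O's domain is down to {2}, so O = 2. Eliminate 2 elsewhere: N.
That leaves Q = 5. Eliminate 5 elsewhere: P, R.
N has just one choice, so N = 3. Remove 3 from P, R.
That leaves P = 4. So R can't be 4.
That leaves R = 1.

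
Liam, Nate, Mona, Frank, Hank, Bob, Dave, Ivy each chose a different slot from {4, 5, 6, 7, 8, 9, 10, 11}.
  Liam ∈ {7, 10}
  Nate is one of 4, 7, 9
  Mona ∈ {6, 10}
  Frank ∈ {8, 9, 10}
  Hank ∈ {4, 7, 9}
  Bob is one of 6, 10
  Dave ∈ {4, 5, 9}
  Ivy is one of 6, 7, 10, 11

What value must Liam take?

Among the 8 variables, 5 fits only Dave (and all 8 values in {4, 5, 6, 7, 8, 9, 10, 11} must be used), so Dave = 5.
The 7 still-open variables draw from only 7 values {4, 6, 7, 8, 9, 10, 11}, so each is used; only Frank can be 8, hence Frank = 8.
Among the 6 still-open variables, 11 fits only Ivy (and all 6 values in {4, 6, 7, 9, 10, 11} must be used), so Ivy = 11.
Mona and Bob between them cover only {6, 10} — a naked pair. Remove those values from Liam.
So Liam = 7.

7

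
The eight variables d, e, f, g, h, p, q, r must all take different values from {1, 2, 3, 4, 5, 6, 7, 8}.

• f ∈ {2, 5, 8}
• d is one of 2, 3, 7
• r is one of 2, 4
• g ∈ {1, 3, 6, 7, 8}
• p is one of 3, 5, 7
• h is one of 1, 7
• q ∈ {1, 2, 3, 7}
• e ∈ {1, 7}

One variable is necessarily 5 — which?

p

Among the 8 variables, 4 fits only r (and all 8 values in {1, 2, 3, 4, 5, 6, 7, 8} must be used), so r = 4.
The 7 still-open variables draw from only 7 values {1, 2, 3, 5, 6, 7, 8}, so each is used; only g can be 6, hence g = 6.
The 6 still-open variables together cover exactly {1, 2, 3, 5, 7, 8} — 6 values for 6 variables — and 8 appears only in f's list, so f = 8.
The 5 still-open variables together cover exactly {1, 2, 3, 5, 7} — 5 values for 5 variables — and 5 appears only in p's list, so p = 5.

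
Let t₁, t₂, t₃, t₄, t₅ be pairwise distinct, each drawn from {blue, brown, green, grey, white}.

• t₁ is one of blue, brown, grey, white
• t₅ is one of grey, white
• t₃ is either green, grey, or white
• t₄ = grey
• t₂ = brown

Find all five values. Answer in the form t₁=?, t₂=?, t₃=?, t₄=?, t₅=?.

t₂'s domain is down to {brown}, so t₂ = brown. So t₁ can't be brown.
t₄ must be grey (only option left). Remove grey from t₁, t₃, t₅.
t₅'s domain is down to {white}, so t₅ = white. Strike white from t₁, t₃.
t₁ must be blue (only option left).
t₃ has just one choice, so t₃ = green.

t₁=blue, t₂=brown, t₃=green, t₄=grey, t₅=white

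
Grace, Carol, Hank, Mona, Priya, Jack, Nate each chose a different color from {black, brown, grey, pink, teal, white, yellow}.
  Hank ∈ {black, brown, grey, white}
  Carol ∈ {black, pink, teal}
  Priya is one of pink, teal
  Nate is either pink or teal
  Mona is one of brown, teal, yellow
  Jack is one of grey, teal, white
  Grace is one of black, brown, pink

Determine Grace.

brown

The 7 variables draw from only 7 values {black, brown, grey, pink, teal, white, yellow}, so each is used; only Mona can be yellow, hence Mona = yellow.
The 2 variables Priya and Nate are confined to {pink, teal}, which locks those values in; drop them from Grace, Carol, Jack.
Carol's domain is down to {black}, so Carol = black. So Grace, Hank can't be black.
So Grace = brown.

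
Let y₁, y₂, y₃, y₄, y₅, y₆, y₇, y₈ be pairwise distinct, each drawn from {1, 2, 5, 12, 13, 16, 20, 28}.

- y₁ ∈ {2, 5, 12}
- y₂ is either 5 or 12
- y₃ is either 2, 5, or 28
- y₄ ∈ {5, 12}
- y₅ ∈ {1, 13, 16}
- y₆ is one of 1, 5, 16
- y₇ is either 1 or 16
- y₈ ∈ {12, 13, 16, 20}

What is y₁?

The 8 variables draw from only 8 values {1, 2, 5, 12, 13, 16, 20, 28}, so each is used; only y₈ can be 20, hence y₈ = 20.
The 7 still-open variables together cover exactly {1, 2, 5, 12, 13, 16, 28} — 7 values for 7 variables — and 13 appears only in y₅'s list, so y₅ = 13.
The 6 still-open variables together cover exactly {1, 2, 5, 12, 16, 28} — 6 values for 6 variables — and 28 appears only in y₃'s list, so y₃ = 28.
Among the 5 still-open variables, 2 fits only y₁ (and all 5 values in {1, 2, 5, 12, 16} must be used), so y₁ = 2.

2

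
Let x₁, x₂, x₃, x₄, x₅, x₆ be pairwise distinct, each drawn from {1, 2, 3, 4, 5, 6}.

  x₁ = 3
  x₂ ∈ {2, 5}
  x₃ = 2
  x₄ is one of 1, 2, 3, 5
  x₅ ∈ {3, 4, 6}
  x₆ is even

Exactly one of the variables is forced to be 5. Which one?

x₂

x₁'s domain is down to {3}, so x₁ = 3. Eliminate 3 elsewhere: x₄, x₅.
x₃ has just one choice, so x₃ = 2. Remove 2 from x₂, x₄, x₆.
So 5 goes to x₂.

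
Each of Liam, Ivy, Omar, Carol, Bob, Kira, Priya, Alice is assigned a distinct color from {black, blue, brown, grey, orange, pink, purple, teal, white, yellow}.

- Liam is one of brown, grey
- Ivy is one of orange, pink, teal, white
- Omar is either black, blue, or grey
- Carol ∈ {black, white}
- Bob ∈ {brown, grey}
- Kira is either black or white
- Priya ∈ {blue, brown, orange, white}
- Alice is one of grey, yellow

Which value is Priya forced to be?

orange

Liam and Bob share exactly the 2 values {brown, grey}; by pigeonhole those values go to them, so strike brown, grey from Omar, Priya, Alice.
That leaves Alice = yellow.
Carol and Kira between them cover only {black, white} — a naked pair. Remove those values from Ivy, Omar, Priya.
Omar has just one choice, so Omar = blue. Strike blue from Priya.
So Priya = orange.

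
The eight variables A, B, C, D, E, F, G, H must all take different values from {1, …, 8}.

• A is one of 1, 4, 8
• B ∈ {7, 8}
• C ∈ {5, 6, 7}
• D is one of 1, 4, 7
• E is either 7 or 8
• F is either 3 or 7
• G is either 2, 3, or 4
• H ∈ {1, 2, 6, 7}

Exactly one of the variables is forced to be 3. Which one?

F

The 8 variables together cover exactly {1, 2, 3, 4, 5, 6, 7, 8} — 8 values for 8 variables — and 5 appears only in C's list, so C = 5.
The 7 still-open variables together cover exactly {1, 2, 3, 4, 6, 7, 8} — 7 values for 7 variables — and 6 appears only in H's list, so H = 6.
The 6 still-open variables together cover exactly {1, 2, 3, 4, 7, 8} — 6 values for 6 variables — and 2 appears only in G's list, so G = 2.
The 5 still-open variables together cover exactly {1, 3, 4, 7, 8} — 5 values for 5 variables — and 3 appears only in F's list, so F = 3.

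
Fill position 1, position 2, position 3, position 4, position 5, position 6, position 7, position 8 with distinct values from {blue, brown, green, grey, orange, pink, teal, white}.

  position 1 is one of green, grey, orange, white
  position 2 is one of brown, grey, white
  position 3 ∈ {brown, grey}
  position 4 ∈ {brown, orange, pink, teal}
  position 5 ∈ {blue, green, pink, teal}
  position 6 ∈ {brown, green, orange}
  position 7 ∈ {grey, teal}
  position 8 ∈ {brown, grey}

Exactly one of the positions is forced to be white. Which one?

The 8 variables draw from only 8 values {blue, brown, green, grey, orange, pink, teal, white}, so each is used; only position 5 can be blue, hence position 5 = blue.
The 7 still-open variables draw from only 7 values {brown, green, grey, orange, pink, teal, white}, so each is used; only position 4 can be pink, hence position 4 = pink.
The 6 still-open variables draw from only 6 values {brown, green, grey, orange, teal, white}, so each is used; only position 7 can be teal, hence position 7 = teal.
The 2 variables position 3 and position 8 are confined to {brown, grey}, which locks those values in; drop them from position 1, position 2, position 6.
So white goes to position 2.

position 2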